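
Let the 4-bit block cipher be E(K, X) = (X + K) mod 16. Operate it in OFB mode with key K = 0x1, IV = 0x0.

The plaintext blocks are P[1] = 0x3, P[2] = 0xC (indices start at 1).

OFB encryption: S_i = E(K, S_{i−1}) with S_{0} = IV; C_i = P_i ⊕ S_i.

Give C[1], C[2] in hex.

C[1]: S = E(K, 0x0) = 0x1; 0x3 ⊕ 0x1 = 0x2.
C[2]: S = E(K, 0x1) = 0x2; 0xC ⊕ 0x2 = 0xE.

C[1] = 0x2, C[2] = 0xE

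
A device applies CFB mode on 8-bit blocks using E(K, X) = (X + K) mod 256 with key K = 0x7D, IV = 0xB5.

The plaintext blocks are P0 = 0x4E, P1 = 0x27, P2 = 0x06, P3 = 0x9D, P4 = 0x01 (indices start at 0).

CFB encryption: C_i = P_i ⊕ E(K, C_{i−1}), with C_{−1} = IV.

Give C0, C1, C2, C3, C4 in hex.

C0: E(K, 0xB5) = 0x32; 0x4E ⊕ 0x32 = 0x7C.
C1: E(K, 0x7C) = 0xF9; 0x27 ⊕ 0xF9 = 0xDE.
C2: E(K, 0xDE) = 0x5B; 0x06 ⊕ 0x5B = 0x5D.
C3: E(K, 0x5D) = 0xDA; 0x9D ⊕ 0xDA = 0x47.
C4: E(K, 0x47) = 0xC4; 0x01 ⊕ 0xC4 = 0xC5.

C0 = 0x7C, C1 = 0xDE, C2 = 0x5D, C3 = 0x47, C4 = 0xC5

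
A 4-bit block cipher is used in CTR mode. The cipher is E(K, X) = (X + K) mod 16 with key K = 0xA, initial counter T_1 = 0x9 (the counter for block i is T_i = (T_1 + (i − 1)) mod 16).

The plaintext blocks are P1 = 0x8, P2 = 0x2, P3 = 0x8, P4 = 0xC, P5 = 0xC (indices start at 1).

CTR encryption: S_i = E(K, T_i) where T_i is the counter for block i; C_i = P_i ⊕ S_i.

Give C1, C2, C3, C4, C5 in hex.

C1: T = 0x9, S = E(K, T) = 0x3; 0x8 ⊕ 0x3 = 0xB.
C2: T = 0xA, S = E(K, T) = 0x4; 0x2 ⊕ 0x4 = 0x6.
C3: T = 0xB, S = E(K, T) = 0x5; 0x8 ⊕ 0x5 = 0xD.
C4: T = 0xC, S = E(K, T) = 0x6; 0xC ⊕ 0x6 = 0xA.
C5: T = 0xD, S = E(K, T) = 0x7; 0xC ⊕ 0x7 = 0xB.

C1 = 0xB, C2 = 0x6, C3 = 0xD, C4 = 0xA, C5 = 0xB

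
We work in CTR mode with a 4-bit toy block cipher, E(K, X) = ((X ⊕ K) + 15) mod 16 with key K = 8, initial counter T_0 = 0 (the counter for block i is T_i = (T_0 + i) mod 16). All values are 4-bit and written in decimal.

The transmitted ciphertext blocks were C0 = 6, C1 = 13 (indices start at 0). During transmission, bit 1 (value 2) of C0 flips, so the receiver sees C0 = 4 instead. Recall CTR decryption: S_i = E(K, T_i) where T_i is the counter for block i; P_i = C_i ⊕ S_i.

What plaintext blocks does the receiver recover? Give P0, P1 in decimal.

P0 = 3, P1 = 5

Only C0 changed, to 4. In CTR, a change in C_i flips the same bit in P_i only; the keystream is unaffected. Decrypting the received ciphertext:
P0: T = 0, S = E(K, T) = 7; 4 ⊕ 7 = 3.
P1: T = 1, S = E(K, T) = 8; 13 ⊕ 8 = 5.
Blocks that differ from the original plaintext: P0.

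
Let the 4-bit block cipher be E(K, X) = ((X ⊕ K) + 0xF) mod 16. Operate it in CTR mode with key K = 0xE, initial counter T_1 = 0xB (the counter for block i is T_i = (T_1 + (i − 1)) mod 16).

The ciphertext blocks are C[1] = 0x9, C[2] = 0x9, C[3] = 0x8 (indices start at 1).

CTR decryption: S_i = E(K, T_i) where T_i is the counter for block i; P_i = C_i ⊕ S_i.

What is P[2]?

P[2] = 0x8

P[2]: T = 0xC, S = E(K, T) = 0x1; 0x9 ⊕ 0x1 = 0x8.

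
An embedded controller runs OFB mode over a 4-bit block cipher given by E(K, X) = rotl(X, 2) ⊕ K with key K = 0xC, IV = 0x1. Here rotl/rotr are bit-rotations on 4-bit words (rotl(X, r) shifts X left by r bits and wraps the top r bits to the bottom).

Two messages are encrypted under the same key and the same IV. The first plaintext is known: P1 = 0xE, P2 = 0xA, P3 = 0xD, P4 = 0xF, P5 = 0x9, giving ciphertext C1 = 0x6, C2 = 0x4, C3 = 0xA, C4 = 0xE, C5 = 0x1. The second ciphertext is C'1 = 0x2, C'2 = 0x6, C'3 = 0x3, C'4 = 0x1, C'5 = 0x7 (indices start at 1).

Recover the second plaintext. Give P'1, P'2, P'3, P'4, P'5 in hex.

P'1 = 0xA, P'2 = 0x8, P'3 = 0x4, P'4 = 0x0, P'5 = 0xF

In OFB with a reused IV, both messages share the same keystream S_i, so C_i ⊕ C'_i = P_i ⊕ P'_i and thus P'_i = P_i ⊕ C_i ⊕ C'_i.
P'1: 0xE ⊕ 0x6 ⊕ 0x2 = 0xA.
P'2: 0xA ⊕ 0x4 ⊕ 0x6 = 0x8.
P'3: 0xD ⊕ 0xA ⊕ 0x3 = 0x4.
P'4: 0xF ⊕ 0xE ⊕ 0x1 = 0x0.
P'5: 0x9 ⊕ 0x1 ⊕ 0x7 = 0xF.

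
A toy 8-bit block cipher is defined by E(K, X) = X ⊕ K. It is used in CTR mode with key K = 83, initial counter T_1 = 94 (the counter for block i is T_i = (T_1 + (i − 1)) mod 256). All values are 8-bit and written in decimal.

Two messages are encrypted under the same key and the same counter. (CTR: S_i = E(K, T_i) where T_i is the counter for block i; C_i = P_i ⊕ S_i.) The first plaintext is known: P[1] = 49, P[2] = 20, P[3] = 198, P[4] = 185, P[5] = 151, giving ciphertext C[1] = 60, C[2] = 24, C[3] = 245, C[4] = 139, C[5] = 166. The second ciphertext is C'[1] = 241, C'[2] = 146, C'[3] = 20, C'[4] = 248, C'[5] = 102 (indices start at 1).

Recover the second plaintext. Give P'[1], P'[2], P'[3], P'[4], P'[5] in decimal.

In CTR with a reused counter, both messages share the same keystream S_i, so C_i ⊕ C'_i = P_i ⊕ P'_i and thus P'_i = P_i ⊕ C_i ⊕ C'_i.
P'[1]: 49 ⊕ 60 ⊕ 241 = 252.
P'[2]: 20 ⊕ 24 ⊕ 146 = 158.
P'[3]: 198 ⊕ 245 ⊕ 20 = 39.
P'[4]: 185 ⊕ 139 ⊕ 248 = 202.
P'[5]: 151 ⊕ 166 ⊕ 102 = 87.

P'[1] = 252, P'[2] = 158, P'[3] = 39, P'[4] = 202, P'[5] = 87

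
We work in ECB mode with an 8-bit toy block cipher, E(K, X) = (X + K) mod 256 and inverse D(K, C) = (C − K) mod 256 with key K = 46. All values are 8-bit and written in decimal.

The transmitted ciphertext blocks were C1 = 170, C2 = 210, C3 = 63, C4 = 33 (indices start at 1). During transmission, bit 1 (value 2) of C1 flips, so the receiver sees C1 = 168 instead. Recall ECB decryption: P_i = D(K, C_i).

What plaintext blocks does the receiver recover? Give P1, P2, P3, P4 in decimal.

P1 = 122, P2 = 164, P3 = 17, P4 = 243

Only C1 changed, to 168. In ECB, a change in C_i affects only P_i. Decrypting the received ciphertext:
P1: D(K, 168) = 122.
P2: D(K, 210) = 164.
P3: D(K, 63) = 17.
P4: D(K, 33) = 243.
Blocks that differ from the original plaintext: P1.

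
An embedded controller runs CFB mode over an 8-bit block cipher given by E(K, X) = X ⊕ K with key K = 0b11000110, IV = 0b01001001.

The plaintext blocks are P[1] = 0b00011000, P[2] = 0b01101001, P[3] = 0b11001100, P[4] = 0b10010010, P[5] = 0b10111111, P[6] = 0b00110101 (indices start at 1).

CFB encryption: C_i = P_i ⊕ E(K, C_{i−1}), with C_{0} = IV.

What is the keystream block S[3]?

C[1]: E(K, 0b01001001) = 0b10001111; 0b00011000 ⊕ 0b10001111 = 0b10010111.
C[2]: E(K, 0b10010111) = 0b01010001; 0b01101001 ⊕ 0b01010001 = 0b00111000.
C[3]: E(K, 0b00111000) = 0b11111110; 0b11001100 ⊕ 0b11111110 = 0b00110010.
So S[3] = 0b11111110.

0b11111110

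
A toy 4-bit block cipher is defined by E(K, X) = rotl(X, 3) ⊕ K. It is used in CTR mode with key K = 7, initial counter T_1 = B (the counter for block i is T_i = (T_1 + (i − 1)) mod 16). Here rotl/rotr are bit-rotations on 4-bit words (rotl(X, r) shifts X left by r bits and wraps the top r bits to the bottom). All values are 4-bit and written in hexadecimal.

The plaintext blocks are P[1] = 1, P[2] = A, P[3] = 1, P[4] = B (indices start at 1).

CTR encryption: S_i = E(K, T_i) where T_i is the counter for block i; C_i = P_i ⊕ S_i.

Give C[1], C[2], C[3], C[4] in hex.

C[1]: T = B, S = E(K, T) = A; 1 ⊕ A = B.
C[2]: T = C, S = E(K, T) = 1; A ⊕ 1 = B.
C[3]: T = D, S = E(K, T) = 9; 1 ⊕ 9 = 8.
C[4]: T = E, S = E(K, T) = 0; B ⊕ 0 = B.

C[1] = B, C[2] = B, C[3] = 8, C[4] = B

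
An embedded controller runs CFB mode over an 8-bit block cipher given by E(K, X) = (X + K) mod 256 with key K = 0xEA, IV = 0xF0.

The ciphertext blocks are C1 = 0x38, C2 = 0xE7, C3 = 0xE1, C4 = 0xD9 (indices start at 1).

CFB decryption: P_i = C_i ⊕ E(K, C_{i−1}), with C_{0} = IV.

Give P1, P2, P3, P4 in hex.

P1 = 0xE2, P2 = 0xC5, P3 = 0x30, P4 = 0x12

P1: E(K, 0xF0) = 0xDA; 0x38 ⊕ 0xDA = 0xE2.
P2: E(K, 0x38) = 0x22; 0xE7 ⊕ 0x22 = 0xC5.
P3: E(K, 0xE7) = 0xD1; 0xE1 ⊕ 0xD1 = 0x30.
P4: E(K, 0xE1) = 0xCB; 0xD9 ⊕ 0xCB = 0x12.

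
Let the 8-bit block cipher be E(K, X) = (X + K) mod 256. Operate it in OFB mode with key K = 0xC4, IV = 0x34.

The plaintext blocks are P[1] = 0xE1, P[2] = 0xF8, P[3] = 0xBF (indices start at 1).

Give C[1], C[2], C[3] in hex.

C[1] = 0x19, C[2] = 0x44, C[3] = 0x3F

OFB encryption: S_i = E(K, S_{i−1}) with S_{0} = IV; C_i = P_i ⊕ S_i.
C[1]: S = E(K, 0x34) = 0xF8; 0xE1 ⊕ 0xF8 = 0x19.
C[2]: S = E(K, 0xF8) = 0xBC; 0xF8 ⊕ 0xBC = 0x44.
C[3]: S = E(K, 0xBC) = 0x80; 0xBF ⊕ 0x80 = 0x3F.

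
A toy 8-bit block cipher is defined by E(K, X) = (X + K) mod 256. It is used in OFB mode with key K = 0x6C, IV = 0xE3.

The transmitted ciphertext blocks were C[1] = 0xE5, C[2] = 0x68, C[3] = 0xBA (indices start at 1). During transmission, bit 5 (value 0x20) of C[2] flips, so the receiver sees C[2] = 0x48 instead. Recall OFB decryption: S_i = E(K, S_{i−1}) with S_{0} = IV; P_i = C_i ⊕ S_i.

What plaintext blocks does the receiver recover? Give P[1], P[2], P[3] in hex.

Only C[2] changed, to 0x48. In OFB, a change in C_i flips the same bit in P_i only; the keystream is unaffected. Decrypting the received ciphertext:
P[1]: S = E(K, 0xE3) = 0x4F; 0xE5 ⊕ 0x4F = 0xAA.
P[2]: S = E(K, 0x4F) = 0xBB; 0x48 ⊕ 0xBB = 0xF3.
P[3]: S = E(K, 0xBB) = 0x27; 0xBA ⊕ 0x27 = 0x9D.
Blocks that differ from the original plaintext: P[2].

P[1] = 0xAA, P[2] = 0xF3, P[3] = 0x9D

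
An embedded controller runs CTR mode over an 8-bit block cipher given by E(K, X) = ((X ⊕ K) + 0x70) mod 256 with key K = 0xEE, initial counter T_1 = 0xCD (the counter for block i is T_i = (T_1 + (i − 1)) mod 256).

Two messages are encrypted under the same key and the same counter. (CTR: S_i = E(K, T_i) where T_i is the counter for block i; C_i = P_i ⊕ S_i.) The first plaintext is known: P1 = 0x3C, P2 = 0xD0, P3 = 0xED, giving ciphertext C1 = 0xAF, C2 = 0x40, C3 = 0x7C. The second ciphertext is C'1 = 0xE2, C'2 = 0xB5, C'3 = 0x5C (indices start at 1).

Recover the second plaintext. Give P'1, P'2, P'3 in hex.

In CTR with a reused counter, both messages share the same keystream S_i, so C_i ⊕ C'_i = P_i ⊕ P'_i and thus P'_i = P_i ⊕ C_i ⊕ C'_i.
P'1: 0x3C ⊕ 0xAF ⊕ 0xE2 = 0x71.
P'2: 0xD0 ⊕ 0x40 ⊕ 0xB5 = 0x25.
P'3: 0xED ⊕ 0x7C ⊕ 0x5C = 0xCD.

P'1 = 0x71, P'2 = 0x25, P'3 = 0xCD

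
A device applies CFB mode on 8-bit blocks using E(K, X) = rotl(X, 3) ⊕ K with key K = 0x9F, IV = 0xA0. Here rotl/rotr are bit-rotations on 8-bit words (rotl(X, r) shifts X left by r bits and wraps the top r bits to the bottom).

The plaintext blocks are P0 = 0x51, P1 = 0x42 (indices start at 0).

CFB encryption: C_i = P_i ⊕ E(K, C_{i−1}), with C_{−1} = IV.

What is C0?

C0: E(K, 0xA0) = 0x9A; 0x51 ⊕ 0x9A = 0xCB.

C0 = 0xCB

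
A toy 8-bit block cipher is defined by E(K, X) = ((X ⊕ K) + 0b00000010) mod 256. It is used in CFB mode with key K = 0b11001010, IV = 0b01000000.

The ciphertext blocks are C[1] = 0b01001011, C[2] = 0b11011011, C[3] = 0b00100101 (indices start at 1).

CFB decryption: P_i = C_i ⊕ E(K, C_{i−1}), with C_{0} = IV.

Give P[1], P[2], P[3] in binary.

P[1] = 0b11000111, P[2] = 0b01011000, P[3] = 0b00110110

P[1]: E(K, 0b01000000) = 0b10001100; 0b01001011 ⊕ 0b10001100 = 0b11000111.
P[2]: E(K, 0b01001011) = 0b10000011; 0b11011011 ⊕ 0b10000011 = 0b01011000.
P[3]: E(K, 0b11011011) = 0b00010011; 0b00100101 ⊕ 0b00010011 = 0b00110110.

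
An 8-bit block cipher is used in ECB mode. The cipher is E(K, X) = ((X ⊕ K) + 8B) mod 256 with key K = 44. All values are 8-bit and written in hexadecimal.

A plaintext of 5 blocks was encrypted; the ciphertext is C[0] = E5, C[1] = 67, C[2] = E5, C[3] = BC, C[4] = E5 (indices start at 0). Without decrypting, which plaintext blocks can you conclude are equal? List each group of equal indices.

ECB encrypts each block independently with the same key, so equal ciphertext blocks imply equal plaintext blocks.
C[0] = C[2] = C[4] = E5, so P[0] = P[2] = P[4].

P[0] = P[2] = P[4]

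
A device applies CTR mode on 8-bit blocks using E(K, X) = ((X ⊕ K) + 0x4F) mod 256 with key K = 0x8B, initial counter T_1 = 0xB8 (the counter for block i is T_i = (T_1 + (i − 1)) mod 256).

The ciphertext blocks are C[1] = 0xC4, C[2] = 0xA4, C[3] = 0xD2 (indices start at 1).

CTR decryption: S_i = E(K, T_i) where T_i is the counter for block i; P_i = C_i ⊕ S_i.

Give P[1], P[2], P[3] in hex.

P[1] = 0x46, P[2] = 0x25, P[3] = 0x52

P[1]: T = 0xB8, S = E(K, T) = 0x82; 0xC4 ⊕ 0x82 = 0x46.
P[2]: T = 0xB9, S = E(K, T) = 0x81; 0xA4 ⊕ 0x81 = 0x25.
P[3]: T = 0xBA, S = E(K, T) = 0x80; 0xD2 ⊕ 0x80 = 0x52.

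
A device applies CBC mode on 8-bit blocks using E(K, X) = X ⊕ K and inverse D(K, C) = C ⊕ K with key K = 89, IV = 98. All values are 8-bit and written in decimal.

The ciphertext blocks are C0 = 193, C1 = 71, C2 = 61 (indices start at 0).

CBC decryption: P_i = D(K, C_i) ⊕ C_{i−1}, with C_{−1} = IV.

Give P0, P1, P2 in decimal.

P0 = 250, P1 = 223, P2 = 35

P0: D(K, 193) = 152; 152 ⊕ 98 = 250.
P1: D(K, 71) = 30; 30 ⊕ 193 = 223.
P2: D(K, 61) = 100; 100 ⊕ 71 = 35.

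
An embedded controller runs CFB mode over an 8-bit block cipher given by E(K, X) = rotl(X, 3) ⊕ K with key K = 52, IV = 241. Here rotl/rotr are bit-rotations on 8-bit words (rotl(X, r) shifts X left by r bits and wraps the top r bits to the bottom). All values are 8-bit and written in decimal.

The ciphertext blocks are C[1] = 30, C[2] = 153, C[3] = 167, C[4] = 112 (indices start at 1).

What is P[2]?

CFB decryption: P_i = C_i ⊕ E(K, C_{i−1}), with C_{0} = IV.
P[2]: E(K, 30) = 196; 153 ⊕ 196 = 93.

P[2] = 93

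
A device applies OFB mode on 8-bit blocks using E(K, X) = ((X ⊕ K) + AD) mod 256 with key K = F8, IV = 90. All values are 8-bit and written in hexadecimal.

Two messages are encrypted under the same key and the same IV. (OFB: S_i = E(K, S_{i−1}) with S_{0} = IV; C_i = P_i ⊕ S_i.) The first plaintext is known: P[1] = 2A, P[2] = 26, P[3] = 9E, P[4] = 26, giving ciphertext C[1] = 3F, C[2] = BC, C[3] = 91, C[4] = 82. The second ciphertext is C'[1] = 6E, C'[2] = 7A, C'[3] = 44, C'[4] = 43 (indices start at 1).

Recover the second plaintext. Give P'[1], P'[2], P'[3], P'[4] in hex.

P'[1] = 7B, P'[2] = E0, P'[3] = 4B, P'[4] = E7

In OFB with a reused IV, both messages share the same keystream S_i, so C_i ⊕ C'_i = P_i ⊕ P'_i and thus P'_i = P_i ⊕ C_i ⊕ C'_i.
P'[1]: 2A ⊕ 3F ⊕ 6E = 7B.
P'[2]: 26 ⊕ BC ⊕ 7A = E0.
P'[3]: 9E ⊕ 91 ⊕ 44 = 4B.
P'[4]: 26 ⊕ 82 ⊕ 43 = E7.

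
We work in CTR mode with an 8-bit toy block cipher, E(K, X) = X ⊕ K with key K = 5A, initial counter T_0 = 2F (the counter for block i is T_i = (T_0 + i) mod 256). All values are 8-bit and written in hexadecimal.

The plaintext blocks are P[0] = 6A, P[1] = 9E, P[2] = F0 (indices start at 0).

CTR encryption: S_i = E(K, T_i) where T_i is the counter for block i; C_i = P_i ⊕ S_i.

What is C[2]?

C[0]: T = 2F, S = E(K, T) = 75; 6A ⊕ 75 = 1F.
C[1]: T = 30, S = E(K, T) = 6A; 9E ⊕ 6A = F4.
C[2]: T = 31, S = E(K, T) = 6B; F0 ⊕ 6B = 9B.

C[2] = 9B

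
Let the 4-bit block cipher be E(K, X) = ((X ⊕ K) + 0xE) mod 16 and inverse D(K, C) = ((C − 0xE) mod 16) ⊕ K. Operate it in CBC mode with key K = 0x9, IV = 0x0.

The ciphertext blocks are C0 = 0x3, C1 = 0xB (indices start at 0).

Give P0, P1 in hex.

CBC decryption: P_i = D(K, C_i) ⊕ C_{i−1}, with C_{−1} = IV.
P0: D(K, 0x3) = 0xC; 0xC ⊕ 0x0 = 0xC.
P1: D(K, 0xB) = 0x4; 0x4 ⊕ 0x3 = 0x7.

P0 = 0xC, P1 = 0x7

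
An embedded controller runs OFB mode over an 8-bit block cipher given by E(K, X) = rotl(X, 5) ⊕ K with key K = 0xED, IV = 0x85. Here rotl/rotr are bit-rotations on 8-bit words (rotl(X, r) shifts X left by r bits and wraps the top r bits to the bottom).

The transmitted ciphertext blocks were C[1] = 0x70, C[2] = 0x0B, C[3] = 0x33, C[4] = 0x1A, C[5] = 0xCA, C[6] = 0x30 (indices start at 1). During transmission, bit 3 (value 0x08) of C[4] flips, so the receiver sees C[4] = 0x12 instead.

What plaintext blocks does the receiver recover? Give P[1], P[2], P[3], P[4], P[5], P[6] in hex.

OFB decryption: S_i = E(K, S_{i−1}) with S_{0} = IV; P_i = C_i ⊕ S_i.
Only C[4] changed, to 0x12. In OFB, a change in C_i flips the same bit in P_i only; the keystream is unaffected. Decrypting the received ciphertext:
P[1]: S = E(K, 0x85) = 0x5D; 0x70 ⊕ 0x5D = 0x2D.
P[2]: S = E(K, 0x5D) = 0x46; 0x0B ⊕ 0x46 = 0x4D.
P[3]: S = E(K, 0x46) = 0x25; 0x33 ⊕ 0x25 = 0x16.
P[4]: S = E(K, 0x25) = 0x49; 0x12 ⊕ 0x49 = 0x5B.
P[5]: S = E(K, 0x49) = 0xC4; 0xCA ⊕ 0xC4 = 0x0E.
P[6]: S = E(K, 0xC4) = 0x75; 0x30 ⊕ 0x75 = 0x45.
Blocks that differ from the original plaintext: P[4].

P[1] = 0x2D, P[2] = 0x4D, P[3] = 0x16, P[4] = 0x5B, P[5] = 0x0E, P[6] = 0x45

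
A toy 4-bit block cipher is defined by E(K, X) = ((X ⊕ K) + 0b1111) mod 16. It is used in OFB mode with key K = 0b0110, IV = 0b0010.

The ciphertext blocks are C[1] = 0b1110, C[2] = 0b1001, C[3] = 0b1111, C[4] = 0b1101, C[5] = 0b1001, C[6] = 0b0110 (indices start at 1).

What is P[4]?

OFB decryption: S_i = E(K, S_{i−1}) with S_{0} = IV; P_i = C_i ⊕ S_i.
P[1]: S = E(K, 0b0010) = 0b0011; 0b1110 ⊕ 0b0011 = 0b1101.
P[2]: S = E(K, 0b0011) = 0b0100; 0b1001 ⊕ 0b0100 = 0b1101.
P[3]: S = E(K, 0b0100) = 0b0001; 0b1111 ⊕ 0b0001 = 0b1110.
P[4]: S = E(K, 0b0001) = 0b0110; 0b1101 ⊕ 0b0110 = 0b1011.

P[4] = 0b1011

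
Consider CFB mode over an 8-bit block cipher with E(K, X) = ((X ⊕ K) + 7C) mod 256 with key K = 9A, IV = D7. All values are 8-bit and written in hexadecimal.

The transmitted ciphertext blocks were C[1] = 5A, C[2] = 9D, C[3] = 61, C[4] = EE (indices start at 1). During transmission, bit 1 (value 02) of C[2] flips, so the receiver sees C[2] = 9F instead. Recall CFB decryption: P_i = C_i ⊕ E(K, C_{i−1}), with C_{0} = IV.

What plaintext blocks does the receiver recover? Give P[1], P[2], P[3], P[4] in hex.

P[1] = 93, P[2] = A3, P[3] = E0, P[4] = 99

Only C[2] changed, to 9F. In CFB, a change in C_i flips the same bit in P_i and garbles P_{i+1}. Decrypting the received ciphertext:
P[1]: E(K, D7) = C9; 5A ⊕ C9 = 93.
P[2]: E(K, 5A) = 3C; 9F ⊕ 3C = A3.
P[3]: E(K, 9F) = 81; 61 ⊕ 81 = E0.
P[4]: E(K, 61) = 77; EE ⊕ 77 = 99.
Blocks that differ from the original plaintext: P[2], P[3].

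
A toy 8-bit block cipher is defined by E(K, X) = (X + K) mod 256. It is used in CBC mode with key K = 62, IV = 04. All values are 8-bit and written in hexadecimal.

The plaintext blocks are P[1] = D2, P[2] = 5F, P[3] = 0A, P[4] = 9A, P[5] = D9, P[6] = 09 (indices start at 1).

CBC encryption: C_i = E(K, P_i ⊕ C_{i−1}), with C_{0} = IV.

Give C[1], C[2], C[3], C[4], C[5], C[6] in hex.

C[1] = 38, C[2] = C9, C[3] = 25, C[4] = 21, C[5] = 5A, C[6] = B5

C[1]: P[1] ⊕ 04 = D6; E(K, D6) = 38.
C[2]: P[2] ⊕ 38 = 67; E(K, 67) = C9.
C[3]: P[3] ⊕ C9 = C3; E(K, C3) = 25.
C[4]: P[4] ⊕ 25 = BF; E(K, BF) = 21.
C[5]: P[5] ⊕ 21 = F8; E(K, F8) = 5A.
C[6]: P[6] ⊕ 5A = 53; E(K, 53) = B5.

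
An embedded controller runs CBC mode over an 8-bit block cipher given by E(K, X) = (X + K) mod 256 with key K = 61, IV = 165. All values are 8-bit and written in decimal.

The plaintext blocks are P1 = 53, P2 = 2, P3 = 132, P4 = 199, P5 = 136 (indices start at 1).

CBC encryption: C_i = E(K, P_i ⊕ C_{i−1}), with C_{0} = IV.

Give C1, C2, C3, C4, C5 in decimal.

C1 = 205, C2 = 12, C3 = 197, C4 = 63, C5 = 244

C1: P1 ⊕ 165 = 144; E(K, 144) = 205.
C2: P2 ⊕ 205 = 207; E(K, 207) = 12.
C3: P3 ⊕ 12 = 136; E(K, 136) = 197.
C4: P4 ⊕ 197 = 2; E(K, 2) = 63.
C5: P5 ⊕ 63 = 183; E(K, 183) = 244.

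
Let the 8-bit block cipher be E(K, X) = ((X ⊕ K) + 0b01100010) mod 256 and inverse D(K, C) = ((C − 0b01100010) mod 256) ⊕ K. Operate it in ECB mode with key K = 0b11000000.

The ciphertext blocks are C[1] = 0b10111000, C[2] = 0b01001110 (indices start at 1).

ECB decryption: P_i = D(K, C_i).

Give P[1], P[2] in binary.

P[1] = 0b10010110, P[2] = 0b00101100

P[1]: D(K, 0b10111000) = 0b10010110.
P[2]: D(K, 0b01001110) = 0b00101100.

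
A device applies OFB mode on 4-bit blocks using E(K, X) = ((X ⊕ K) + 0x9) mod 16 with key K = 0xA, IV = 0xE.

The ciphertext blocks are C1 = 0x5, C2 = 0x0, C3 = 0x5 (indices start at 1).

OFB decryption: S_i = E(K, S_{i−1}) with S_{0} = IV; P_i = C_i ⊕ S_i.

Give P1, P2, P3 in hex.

P1 = 0x8, P2 = 0x0, P3 = 0x6

P1: S = E(K, 0xE) = 0xD; 0x5 ⊕ 0xD = 0x8.
P2: S = E(K, 0xD) = 0x0; 0x0 ⊕ 0x0 = 0x0.
P3: S = E(K, 0x0) = 0x3; 0x5 ⊕ 0x3 = 0x6.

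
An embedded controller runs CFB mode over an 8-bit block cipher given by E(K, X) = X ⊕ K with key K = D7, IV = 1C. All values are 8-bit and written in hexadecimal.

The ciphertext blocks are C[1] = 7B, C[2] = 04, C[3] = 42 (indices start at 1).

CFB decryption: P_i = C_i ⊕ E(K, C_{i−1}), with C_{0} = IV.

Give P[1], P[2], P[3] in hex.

P[1]: E(K, 1C) = CB; 7B ⊕ CB = B0.
P[2]: E(K, 7B) = AC; 04 ⊕ AC = A8.
P[3]: E(K, 04) = D3; 42 ⊕ D3 = 91.

P[1] = B0, P[2] = A8, P[3] = 91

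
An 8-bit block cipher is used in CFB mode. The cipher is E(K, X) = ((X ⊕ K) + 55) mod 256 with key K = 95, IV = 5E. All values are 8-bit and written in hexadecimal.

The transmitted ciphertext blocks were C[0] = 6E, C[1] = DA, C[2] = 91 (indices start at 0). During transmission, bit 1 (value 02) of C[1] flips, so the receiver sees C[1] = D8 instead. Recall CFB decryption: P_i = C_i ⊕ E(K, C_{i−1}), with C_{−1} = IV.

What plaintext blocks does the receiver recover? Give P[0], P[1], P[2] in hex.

Only C[1] changed, to D8. In CFB, a change in C_i flips the same bit in P_i and garbles P_{i+1}. Decrypting the received ciphertext:
P[0]: E(K, 5E) = 20; 6E ⊕ 20 = 4E.
P[1]: E(K, 6E) = 50; D8 ⊕ 50 = 88.
P[2]: E(K, D8) = A2; 91 ⊕ A2 = 33.
Blocks that differ from the original plaintext: P[1], P[2].

P[0] = 4E, P[1] = 88, P[2] = 33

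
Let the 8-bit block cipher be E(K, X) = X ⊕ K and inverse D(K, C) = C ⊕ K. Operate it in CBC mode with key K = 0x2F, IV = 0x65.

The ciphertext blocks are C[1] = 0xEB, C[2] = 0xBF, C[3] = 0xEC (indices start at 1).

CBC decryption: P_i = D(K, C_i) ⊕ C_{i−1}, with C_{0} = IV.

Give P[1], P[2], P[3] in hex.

P[1] = 0xA1, P[2] = 0x7B, P[3] = 0x7C

P[1]: D(K, 0xEB) = 0xC4; 0xC4 ⊕ 0x65 = 0xA1.
P[2]: D(K, 0xBF) = 0x90; 0x90 ⊕ 0xEB = 0x7B.
P[3]: D(K, 0xEC) = 0xC3; 0xC3 ⊕ 0xBF = 0x7C.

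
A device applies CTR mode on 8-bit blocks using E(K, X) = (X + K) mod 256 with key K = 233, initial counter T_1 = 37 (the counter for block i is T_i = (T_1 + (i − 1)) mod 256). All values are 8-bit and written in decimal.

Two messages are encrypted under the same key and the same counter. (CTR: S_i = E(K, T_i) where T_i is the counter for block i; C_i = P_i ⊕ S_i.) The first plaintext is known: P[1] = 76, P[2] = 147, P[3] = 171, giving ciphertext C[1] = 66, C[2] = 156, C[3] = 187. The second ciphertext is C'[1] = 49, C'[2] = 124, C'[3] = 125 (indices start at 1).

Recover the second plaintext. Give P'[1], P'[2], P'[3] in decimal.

P'[1] = 63, P'[2] = 115, P'[3] = 109

In CTR with a reused counter, both messages share the same keystream S_i, so C_i ⊕ C'_i = P_i ⊕ P'_i and thus P'_i = P_i ⊕ C_i ⊕ C'_i.
P'[1]: 76 ⊕ 66 ⊕ 49 = 63.
P'[2]: 147 ⊕ 156 ⊕ 124 = 115.
P'[3]: 171 ⊕ 187 ⊕ 125 = 109.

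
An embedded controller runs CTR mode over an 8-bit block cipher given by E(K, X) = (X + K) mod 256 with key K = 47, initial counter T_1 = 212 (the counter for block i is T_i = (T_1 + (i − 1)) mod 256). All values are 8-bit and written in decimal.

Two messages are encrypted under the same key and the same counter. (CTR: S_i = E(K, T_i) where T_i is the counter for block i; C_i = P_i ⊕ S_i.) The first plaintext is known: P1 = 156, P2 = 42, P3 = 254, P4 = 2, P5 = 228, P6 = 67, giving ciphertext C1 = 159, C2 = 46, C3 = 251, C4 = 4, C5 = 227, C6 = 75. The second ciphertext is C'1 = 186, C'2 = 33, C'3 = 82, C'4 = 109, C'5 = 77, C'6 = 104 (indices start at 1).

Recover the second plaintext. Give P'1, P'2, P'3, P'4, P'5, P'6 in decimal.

In CTR with a reused counter, both messages share the same keystream S_i, so C_i ⊕ C'_i = P_i ⊕ P'_i and thus P'_i = P_i ⊕ C_i ⊕ C'_i.
P'1: 156 ⊕ 159 ⊕ 186 = 185.
P'2: 42 ⊕ 46 ⊕ 33 = 37.
P'3: 254 ⊕ 251 ⊕ 82 = 87.
P'4: 2 ⊕ 4 ⊕ 109 = 107.
P'5: 228 ⊕ 227 ⊕ 77 = 74.
P'6: 67 ⊕ 75 ⊕ 104 = 96.

P'1 = 185, P'2 = 37, P'3 = 87, P'4 = 107, P'5 = 74, P'6 = 96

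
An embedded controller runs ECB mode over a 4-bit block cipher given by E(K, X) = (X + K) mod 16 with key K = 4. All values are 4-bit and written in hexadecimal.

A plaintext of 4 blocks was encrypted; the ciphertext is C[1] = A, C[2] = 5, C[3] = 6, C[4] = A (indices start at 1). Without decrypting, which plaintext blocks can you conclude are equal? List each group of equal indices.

ECB encrypts each block independently with the same key, so equal ciphertext blocks imply equal plaintext blocks.
C[1] = C[4] = A, so P[1] = P[4].

P[1] = P[4]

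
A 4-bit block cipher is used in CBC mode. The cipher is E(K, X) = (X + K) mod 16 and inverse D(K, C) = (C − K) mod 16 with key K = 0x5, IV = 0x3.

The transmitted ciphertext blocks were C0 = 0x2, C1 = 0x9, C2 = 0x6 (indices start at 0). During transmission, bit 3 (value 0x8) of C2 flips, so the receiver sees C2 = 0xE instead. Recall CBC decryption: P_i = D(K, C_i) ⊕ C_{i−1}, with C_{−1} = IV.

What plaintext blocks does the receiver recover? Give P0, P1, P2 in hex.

P0 = 0xE, P1 = 0x6, P2 = 0x0

Only C2 changed, to 0xE. In CBC, a change in C_i garbles P_i and flips the same bit in P_{i+1}. Decrypting the received ciphertext:
P0: D(K, 0x2) = 0xD; 0xD ⊕ 0x3 = 0xE.
P1: D(K, 0x9) = 0x4; 0x4 ⊕ 0x2 = 0x6.
P2: D(K, 0xE) = 0x9; 0x9 ⊕ 0x9 = 0x0.
Blocks that differ from the original plaintext: P2.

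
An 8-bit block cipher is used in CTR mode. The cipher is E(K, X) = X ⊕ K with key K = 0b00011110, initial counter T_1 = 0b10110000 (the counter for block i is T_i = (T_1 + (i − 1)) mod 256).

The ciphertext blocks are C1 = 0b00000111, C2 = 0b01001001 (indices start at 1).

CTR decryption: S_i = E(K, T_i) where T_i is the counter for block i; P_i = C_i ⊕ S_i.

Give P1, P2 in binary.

P1: T = 0b10110000, S = E(K, T) = 0b10101110; 0b00000111 ⊕ 0b10101110 = 0b10101001.
P2: T = 0b10110001, S = E(K, T) = 0b10101111; 0b01001001 ⊕ 0b10101111 = 0b11100110.

P1 = 0b10101001, P2 = 0b11100110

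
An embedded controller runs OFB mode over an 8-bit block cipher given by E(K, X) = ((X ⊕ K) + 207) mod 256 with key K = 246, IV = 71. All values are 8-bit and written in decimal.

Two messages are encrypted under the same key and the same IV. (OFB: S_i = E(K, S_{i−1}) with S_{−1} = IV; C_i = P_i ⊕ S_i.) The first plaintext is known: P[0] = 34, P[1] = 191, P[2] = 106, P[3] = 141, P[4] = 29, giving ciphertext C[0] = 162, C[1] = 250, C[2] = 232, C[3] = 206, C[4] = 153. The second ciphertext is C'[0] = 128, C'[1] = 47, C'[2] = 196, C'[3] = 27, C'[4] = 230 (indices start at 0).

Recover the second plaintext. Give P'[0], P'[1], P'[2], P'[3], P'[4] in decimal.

P'[0] = 0, P'[1] = 106, P'[2] = 70, P'[3] = 88, P'[4] = 98

In OFB with a reused IV, both messages share the same keystream S_i, so C_i ⊕ C'_i = P_i ⊕ P'_i and thus P'_i = P_i ⊕ C_i ⊕ C'_i.
P'[0]: 34 ⊕ 162 ⊕ 128 = 0.
P'[1]: 191 ⊕ 250 ⊕ 47 = 106.
P'[2]: 106 ⊕ 232 ⊕ 196 = 70.
P'[3]: 141 ⊕ 206 ⊕ 27 = 88.
P'[4]: 29 ⊕ 153 ⊕ 230 = 98.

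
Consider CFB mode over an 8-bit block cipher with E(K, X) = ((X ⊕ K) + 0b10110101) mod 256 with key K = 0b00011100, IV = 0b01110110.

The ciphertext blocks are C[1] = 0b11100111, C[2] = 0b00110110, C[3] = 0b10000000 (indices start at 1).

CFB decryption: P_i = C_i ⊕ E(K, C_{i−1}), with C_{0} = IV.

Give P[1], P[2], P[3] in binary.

P[1] = 0b11111000, P[2] = 0b10000110, P[3] = 0b01011111

P[1]: E(K, 0b01110110) = 0b00011111; 0b11100111 ⊕ 0b00011111 = 0b11111000.
P[2]: E(K, 0b11100111) = 0b10110000; 0b00110110 ⊕ 0b10110000 = 0b10000110.
P[3]: E(K, 0b00110110) = 0b11011111; 0b10000000 ⊕ 0b11011111 = 0b01011111.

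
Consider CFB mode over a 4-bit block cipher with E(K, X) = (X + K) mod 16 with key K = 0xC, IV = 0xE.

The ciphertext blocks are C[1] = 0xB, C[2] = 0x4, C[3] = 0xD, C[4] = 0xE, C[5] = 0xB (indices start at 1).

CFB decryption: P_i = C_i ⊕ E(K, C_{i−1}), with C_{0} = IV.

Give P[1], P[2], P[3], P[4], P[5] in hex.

P[1] = 0x1, P[2] = 0x3, P[3] = 0xD, P[4] = 0x7, P[5] = 0x1

P[1]: E(K, 0xE) = 0xA; 0xB ⊕ 0xA = 0x1.
P[2]: E(K, 0xB) = 0x7; 0x4 ⊕ 0x7 = 0x3.
P[3]: E(K, 0x4) = 0x0; 0xD ⊕ 0x0 = 0xD.
P[4]: E(K, 0xD) = 0x9; 0xE ⊕ 0x9 = 0x7.
P[5]: E(K, 0xE) = 0xA; 0xB ⊕ 0xA = 0x1.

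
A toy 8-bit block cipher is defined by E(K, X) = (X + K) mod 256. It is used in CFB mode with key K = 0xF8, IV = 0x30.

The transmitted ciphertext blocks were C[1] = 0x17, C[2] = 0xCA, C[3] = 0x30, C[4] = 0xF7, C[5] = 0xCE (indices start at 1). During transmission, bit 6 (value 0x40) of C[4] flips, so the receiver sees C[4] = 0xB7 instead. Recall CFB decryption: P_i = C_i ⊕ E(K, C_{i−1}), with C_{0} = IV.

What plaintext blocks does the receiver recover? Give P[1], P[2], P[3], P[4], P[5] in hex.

P[1] = 0x3F, P[2] = 0xC5, P[3] = 0xF2, P[4] = 0x9F, P[5] = 0x61

Only C[4] changed, to 0xB7. In CFB, a change in C_i flips the same bit in P_i and garbles P_{i+1}. Decrypting the received ciphertext:
P[1]: E(K, 0x30) = 0x28; 0x17 ⊕ 0x28 = 0x3F.
P[2]: E(K, 0x17) = 0x0F; 0xCA ⊕ 0x0F = 0xC5.
P[3]: E(K, 0xCA) = 0xC2; 0x30 ⊕ 0xC2 = 0xF2.
P[4]: E(K, 0x30) = 0x28; 0xB7 ⊕ 0x28 = 0x9F.
P[5]: E(K, 0xB7) = 0xAF; 0xCE ⊕ 0xAF = 0x61.
Blocks that differ from the original plaintext: P[4], P[5].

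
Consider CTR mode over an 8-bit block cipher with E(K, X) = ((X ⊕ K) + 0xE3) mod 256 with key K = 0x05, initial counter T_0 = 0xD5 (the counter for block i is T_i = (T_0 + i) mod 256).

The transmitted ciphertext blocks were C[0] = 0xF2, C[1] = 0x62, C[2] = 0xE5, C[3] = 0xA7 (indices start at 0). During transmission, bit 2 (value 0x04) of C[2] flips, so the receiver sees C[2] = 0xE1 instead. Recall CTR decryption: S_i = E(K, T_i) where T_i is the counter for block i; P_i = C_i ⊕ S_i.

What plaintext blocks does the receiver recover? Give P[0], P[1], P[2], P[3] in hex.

P[0] = 0x41, P[1] = 0xD4, P[2] = 0x54, P[3] = 0x67

Only C[2] changed, to 0xE1. In CTR, a change in C_i flips the same bit in P_i only; the keystream is unaffected. Decrypting the received ciphertext:
P[0]: T = 0xD5, S = E(K, T) = 0xB3; 0xF2 ⊕ 0xB3 = 0x41.
P[1]: T = 0xD6, S = E(K, T) = 0xB6; 0x62 ⊕ 0xB6 = 0xD4.
P[2]: T = 0xD7, S = E(K, T) = 0xB5; 0xE1 ⊕ 0xB5 = 0x54.
P[3]: T = 0xD8, S = E(K, T) = 0xC0; 0xA7 ⊕ 0xC0 = 0x67.
Blocks that differ from the original plaintext: P[2].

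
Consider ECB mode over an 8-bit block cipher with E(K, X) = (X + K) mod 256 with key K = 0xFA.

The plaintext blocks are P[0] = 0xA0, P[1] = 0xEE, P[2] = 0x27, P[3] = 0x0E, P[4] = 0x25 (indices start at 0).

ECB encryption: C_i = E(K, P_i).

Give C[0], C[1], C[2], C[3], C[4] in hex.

C[0]: E(K, 0xA0) = 0x9A.
C[1]: E(K, 0xEE) = 0xE8.
C[2]: E(K, 0x27) = 0x21.
C[3]: E(K, 0x0E) = 0x08.
C[4]: E(K, 0x25) = 0x1F.

C[0] = 0x9A, C[1] = 0xE8, C[2] = 0x21, C[3] = 0x08, C[4] = 0x1F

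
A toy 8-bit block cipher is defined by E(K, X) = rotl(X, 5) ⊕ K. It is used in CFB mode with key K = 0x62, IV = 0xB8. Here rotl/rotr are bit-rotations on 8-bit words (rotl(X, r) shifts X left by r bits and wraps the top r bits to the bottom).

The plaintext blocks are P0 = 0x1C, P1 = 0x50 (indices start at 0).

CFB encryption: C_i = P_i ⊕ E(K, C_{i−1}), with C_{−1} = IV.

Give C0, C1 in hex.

C0 = 0x69, C1 = 0x1F

C0: E(K, 0xB8) = 0x75; 0x1C ⊕ 0x75 = 0x69.
C1: E(K, 0x69) = 0x4F; 0x50 ⊕ 0x4F = 0x1F.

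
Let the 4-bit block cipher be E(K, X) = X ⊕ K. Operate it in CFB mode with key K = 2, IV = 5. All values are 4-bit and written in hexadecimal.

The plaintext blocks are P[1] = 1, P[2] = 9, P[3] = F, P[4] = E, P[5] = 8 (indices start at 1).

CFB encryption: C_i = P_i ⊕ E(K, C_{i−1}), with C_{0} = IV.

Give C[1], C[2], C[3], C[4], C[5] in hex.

C[1] = 6, C[2] = D, C[3] = 0, C[4] = C, C[5] = 6

C[1]: E(K, 5) = 7; 1 ⊕ 7 = 6.
C[2]: E(K, 6) = 4; 9 ⊕ 4 = D.
C[3]: E(K, D) = F; F ⊕ F = 0.
C[4]: E(K, 0) = 2; E ⊕ 2 = C.
C[5]: E(K, C) = E; 8 ⊕ E = 6.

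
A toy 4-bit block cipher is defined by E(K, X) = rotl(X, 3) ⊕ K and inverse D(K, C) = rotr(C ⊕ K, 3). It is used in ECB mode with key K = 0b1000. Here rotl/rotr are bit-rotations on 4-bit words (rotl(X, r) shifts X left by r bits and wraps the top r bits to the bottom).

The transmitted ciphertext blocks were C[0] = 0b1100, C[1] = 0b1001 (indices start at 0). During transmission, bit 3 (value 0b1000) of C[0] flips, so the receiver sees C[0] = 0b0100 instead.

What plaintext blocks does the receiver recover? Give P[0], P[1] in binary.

P[0] = 0b1001, P[1] = 0b0010

ECB decryption: P_i = D(K, C_i).
Only C[0] changed, to 0b0100. In ECB, a change in C_i affects only P_i. Decrypting the received ciphertext:
P[0]: D(K, 0b0100) = 0b1001.
P[1]: D(K, 0b1001) = 0b0010.
Blocks that differ from the original plaintext: P[0].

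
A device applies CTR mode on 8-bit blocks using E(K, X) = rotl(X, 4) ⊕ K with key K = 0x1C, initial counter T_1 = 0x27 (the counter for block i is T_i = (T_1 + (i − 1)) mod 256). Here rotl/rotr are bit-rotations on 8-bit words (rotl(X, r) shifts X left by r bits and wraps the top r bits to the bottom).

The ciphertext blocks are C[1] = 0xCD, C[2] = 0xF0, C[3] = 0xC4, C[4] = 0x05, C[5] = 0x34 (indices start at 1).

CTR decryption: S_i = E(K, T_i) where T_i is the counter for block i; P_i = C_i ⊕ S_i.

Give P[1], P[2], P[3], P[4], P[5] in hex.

P[1]: T = 0x27, S = E(K, T) = 0x6E; 0xCD ⊕ 0x6E = 0xA3.
P[2]: T = 0x28, S = E(K, T) = 0x9E; 0xF0 ⊕ 0x9E = 0x6E.
P[3]: T = 0x29, S = E(K, T) = 0x8E; 0xC4 ⊕ 0x8E = 0x4A.
P[4]: T = 0x2A, S = E(K, T) = 0xBE; 0x05 ⊕ 0xBE = 0xBB.
P[5]: T = 0x2B, S = E(K, T) = 0xAE; 0x34 ⊕ 0xAE = 0x9A.

P[1] = 0xA3, P[2] = 0x6E, P[3] = 0x4A, P[4] = 0xBB, P[5] = 0x9A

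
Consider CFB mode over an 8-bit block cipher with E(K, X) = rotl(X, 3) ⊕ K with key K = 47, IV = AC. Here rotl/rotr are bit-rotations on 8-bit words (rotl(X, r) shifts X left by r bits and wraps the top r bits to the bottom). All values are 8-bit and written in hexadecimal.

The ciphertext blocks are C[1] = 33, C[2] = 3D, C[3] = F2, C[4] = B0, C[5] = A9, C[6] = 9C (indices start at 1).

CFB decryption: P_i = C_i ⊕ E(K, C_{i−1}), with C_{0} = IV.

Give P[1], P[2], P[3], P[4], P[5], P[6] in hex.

P[1] = 11, P[2] = E3, P[3] = 5C, P[4] = 60, P[5] = 6B, P[6] = 96

P[1]: E(K, AC) = 22; 33 ⊕ 22 = 11.
P[2]: E(K, 33) = DE; 3D ⊕ DE = E3.
P[3]: E(K, 3D) = AE; F2 ⊕ AE = 5C.
P[4]: E(K, F2) = D0; B0 ⊕ D0 = 60.
P[5]: E(K, B0) = C2; A9 ⊕ C2 = 6B.
P[6]: E(K, A9) = 0A; 9C ⊕ 0A = 96.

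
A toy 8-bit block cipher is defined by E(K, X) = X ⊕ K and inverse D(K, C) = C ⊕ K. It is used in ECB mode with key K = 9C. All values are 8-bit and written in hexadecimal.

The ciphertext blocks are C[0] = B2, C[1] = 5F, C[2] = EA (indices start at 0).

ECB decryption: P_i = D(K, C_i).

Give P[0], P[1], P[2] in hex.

P[0] = 2E, P[1] = C3, P[2] = 76

P[0]: D(K, B2) = 2E.
P[1]: D(K, 5F) = C3.
P[2]: D(K, EA) = 76.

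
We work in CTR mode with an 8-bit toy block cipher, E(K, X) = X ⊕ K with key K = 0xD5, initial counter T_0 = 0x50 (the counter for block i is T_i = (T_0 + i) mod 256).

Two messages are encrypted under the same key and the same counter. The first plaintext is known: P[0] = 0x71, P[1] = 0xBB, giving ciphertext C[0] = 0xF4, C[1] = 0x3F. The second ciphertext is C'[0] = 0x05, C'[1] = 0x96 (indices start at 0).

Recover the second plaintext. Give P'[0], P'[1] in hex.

P'[0] = 0x80, P'[1] = 0x12

In CTR with a reused counter, both messages share the same keystream S_i, so C_i ⊕ C'_i = P_i ⊕ P'_i and thus P'_i = P_i ⊕ C_i ⊕ C'_i.
P'[0]: 0x71 ⊕ 0xF4 ⊕ 0x05 = 0x80.
P'[1]: 0xBB ⊕ 0x3F ⊕ 0x96 = 0x12.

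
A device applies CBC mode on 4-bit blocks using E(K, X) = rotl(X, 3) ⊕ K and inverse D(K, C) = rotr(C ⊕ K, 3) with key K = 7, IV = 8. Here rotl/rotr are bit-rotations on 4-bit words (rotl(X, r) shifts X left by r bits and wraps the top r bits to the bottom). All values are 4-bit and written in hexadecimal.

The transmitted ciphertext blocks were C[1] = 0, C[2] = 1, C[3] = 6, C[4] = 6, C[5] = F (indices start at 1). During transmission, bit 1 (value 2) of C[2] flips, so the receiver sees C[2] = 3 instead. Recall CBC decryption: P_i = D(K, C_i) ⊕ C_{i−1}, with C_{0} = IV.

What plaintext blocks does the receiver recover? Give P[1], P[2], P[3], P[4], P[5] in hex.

Only C[2] changed, to 3. In CBC, a change in C_i garbles P_i and flips the same bit in P_{i+1}. Decrypting the received ciphertext:
P[1]: D(K, 0) = E; E ⊕ 8 = 6.
P[2]: D(K, 3) = 8; 8 ⊕ 0 = 8.
P[3]: D(K, 6) = 2; 2 ⊕ 3 = 1.
P[4]: D(K, 6) = 2; 2 ⊕ 6 = 4.
P[5]: D(K, F) = 1; 1 ⊕ 6 = 7.
Blocks that differ from the original plaintext: P[2], P[3].

P[1] = 6, P[2] = 8, P[3] = 1, P[4] = 4, P[5] = 7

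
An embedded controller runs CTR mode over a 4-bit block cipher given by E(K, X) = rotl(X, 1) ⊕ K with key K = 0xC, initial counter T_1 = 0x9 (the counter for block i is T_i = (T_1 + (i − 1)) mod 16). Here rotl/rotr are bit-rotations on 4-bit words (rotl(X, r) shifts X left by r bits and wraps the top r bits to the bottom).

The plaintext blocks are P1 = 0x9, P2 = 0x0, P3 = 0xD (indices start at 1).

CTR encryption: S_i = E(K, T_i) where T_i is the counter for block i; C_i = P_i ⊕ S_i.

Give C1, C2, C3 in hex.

C1 = 0x6, C2 = 0x9, C3 = 0x6

C1: T = 0x9, S = E(K, T) = 0xF; 0x9 ⊕ 0xF = 0x6.
C2: T = 0xA, S = E(K, T) = 0x9; 0x0 ⊕ 0x9 = 0x9.
C3: T = 0xB, S = E(K, T) = 0xB; 0xD ⊕ 0xB = 0x6.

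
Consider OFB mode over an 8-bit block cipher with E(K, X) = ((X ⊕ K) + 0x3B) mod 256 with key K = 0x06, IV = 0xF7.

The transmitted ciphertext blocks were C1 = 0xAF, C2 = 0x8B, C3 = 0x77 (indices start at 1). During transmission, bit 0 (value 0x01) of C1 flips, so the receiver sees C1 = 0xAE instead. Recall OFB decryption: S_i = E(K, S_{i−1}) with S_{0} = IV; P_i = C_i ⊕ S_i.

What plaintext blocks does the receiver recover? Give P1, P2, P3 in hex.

P1 = 0x82, P2 = 0xEE, P3 = 0xE9

Only C1 changed, to 0xAE. In OFB, a change in C_i flips the same bit in P_i only; the keystream is unaffected. Decrypting the received ciphertext:
P1: S = E(K, 0xF7) = 0x2C; 0xAE ⊕ 0x2C = 0x82.
P2: S = E(K, 0x2C) = 0x65; 0x8B ⊕ 0x65 = 0xEE.
P3: S = E(K, 0x65) = 0x9E; 0x77 ⊕ 0x9E = 0xE9.
Blocks that differ from the original plaintext: P1.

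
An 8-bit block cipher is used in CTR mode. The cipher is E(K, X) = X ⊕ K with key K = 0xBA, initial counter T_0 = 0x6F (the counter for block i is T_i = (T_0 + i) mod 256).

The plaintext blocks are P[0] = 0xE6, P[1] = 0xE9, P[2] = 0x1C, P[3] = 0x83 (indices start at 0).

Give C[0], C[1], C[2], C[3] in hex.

C[0] = 0x33, C[1] = 0x23, C[2] = 0xD7, C[3] = 0x4B

CTR encryption: S_i = E(K, T_i) where T_i is the counter for block i; C_i = P_i ⊕ S_i.
C[0]: T = 0x6F, S = E(K, T) = 0xD5; 0xE6 ⊕ 0xD5 = 0x33.
C[1]: T = 0x70, S = E(K, T) = 0xCA; 0xE9 ⊕ 0xCA = 0x23.
C[2]: T = 0x71, S = E(K, T) = 0xCB; 0x1C ⊕ 0xCB = 0xD7.
C[3]: T = 0x72, S = E(K, T) = 0xC8; 0x83 ⊕ 0xC8 = 0x4B.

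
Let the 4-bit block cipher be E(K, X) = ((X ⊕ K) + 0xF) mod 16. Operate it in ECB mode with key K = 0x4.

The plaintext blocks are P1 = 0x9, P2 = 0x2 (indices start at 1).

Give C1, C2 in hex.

ECB encryption: C_i = E(K, P_i).
C1: E(K, 0x9) = 0xC.
C2: E(K, 0x2) = 0x5.

C1 = 0xC, C2 = 0x5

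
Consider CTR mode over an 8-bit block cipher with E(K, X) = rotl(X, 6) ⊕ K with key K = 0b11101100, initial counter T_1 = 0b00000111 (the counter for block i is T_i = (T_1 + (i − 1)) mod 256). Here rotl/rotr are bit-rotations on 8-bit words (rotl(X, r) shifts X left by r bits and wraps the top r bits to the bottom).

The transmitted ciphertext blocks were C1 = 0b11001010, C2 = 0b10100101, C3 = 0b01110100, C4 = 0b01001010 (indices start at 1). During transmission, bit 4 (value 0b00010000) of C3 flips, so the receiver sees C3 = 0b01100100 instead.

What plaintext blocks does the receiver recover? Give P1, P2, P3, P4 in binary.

CTR decryption: S_i = E(K, T_i) where T_i is the counter for block i; P_i = C_i ⊕ S_i.
Only C3 changed, to 0b01100100. In CTR, a change in C_i flips the same bit in P_i only; the keystream is unaffected. Decrypting the received ciphertext:
P1: T = 0b00000111, S = E(K, T) = 0b00101101; 0b11001010 ⊕ 0b00101101 = 0b11100111.
P2: T = 0b00001000, S = E(K, T) = 0b11101110; 0b10100101 ⊕ 0b11101110 = 0b01001011.
P3: T = 0b00001001, S = E(K, T) = 0b10101110; 0b01100100 ⊕ 0b10101110 = 0b11001010.
P4: T = 0b00001010, S = E(K, T) = 0b01101110; 0b01001010 ⊕ 0b01101110 = 0b00100100.
Blocks that differ from the original plaintext: P3.

P1 = 0b11100111, P2 = 0b01001011, P3 = 0b11001010, P4 = 0b00100100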